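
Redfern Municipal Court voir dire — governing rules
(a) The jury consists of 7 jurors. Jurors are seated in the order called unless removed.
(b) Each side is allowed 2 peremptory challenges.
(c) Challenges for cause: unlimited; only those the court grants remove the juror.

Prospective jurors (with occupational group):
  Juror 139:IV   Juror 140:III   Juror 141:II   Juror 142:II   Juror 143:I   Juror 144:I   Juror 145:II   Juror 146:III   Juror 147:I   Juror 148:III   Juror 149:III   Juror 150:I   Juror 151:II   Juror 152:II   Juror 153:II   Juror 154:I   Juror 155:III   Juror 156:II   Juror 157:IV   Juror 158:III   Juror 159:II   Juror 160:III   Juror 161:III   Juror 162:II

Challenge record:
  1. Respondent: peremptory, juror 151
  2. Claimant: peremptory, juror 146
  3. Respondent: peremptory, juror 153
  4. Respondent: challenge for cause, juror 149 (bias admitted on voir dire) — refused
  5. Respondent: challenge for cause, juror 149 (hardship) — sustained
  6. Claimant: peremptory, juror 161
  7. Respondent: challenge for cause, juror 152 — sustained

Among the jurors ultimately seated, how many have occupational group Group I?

2

Removed: #146, #149, #151, #152, #153, #161.
Seated jurors 1–7: #139, #140, #141, #142, #143, #144, #145.
Of those, in Group I: #143, #144 → 2.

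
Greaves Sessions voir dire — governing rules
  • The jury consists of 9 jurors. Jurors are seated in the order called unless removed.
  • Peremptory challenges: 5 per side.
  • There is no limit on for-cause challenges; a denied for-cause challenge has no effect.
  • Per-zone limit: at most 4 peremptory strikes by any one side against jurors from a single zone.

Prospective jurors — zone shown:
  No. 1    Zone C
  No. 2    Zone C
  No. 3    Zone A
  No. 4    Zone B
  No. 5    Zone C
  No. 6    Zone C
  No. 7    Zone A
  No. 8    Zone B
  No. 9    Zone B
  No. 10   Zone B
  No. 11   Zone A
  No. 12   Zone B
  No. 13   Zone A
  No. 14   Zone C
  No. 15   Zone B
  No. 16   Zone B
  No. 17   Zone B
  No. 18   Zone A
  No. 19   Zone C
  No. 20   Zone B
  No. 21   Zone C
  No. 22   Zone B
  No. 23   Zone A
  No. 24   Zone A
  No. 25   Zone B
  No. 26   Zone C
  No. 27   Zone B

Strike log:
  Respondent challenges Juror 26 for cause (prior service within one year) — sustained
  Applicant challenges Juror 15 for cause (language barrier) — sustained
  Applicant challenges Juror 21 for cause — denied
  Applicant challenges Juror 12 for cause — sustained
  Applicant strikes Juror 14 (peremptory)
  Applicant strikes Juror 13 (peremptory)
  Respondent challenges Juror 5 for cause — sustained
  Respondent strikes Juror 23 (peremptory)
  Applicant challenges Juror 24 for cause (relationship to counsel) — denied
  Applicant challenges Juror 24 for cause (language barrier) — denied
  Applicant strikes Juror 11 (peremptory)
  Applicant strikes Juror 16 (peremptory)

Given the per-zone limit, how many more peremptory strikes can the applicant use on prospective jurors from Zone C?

1

Applicant peremptories so far: #14, #13, #11, #16 — 4 of 5 used, 1 left overall.
Against Zone C: #14 — 1 used; per-zone cap 4 leaves 3.
Binding limit: min(1, 3) = 1.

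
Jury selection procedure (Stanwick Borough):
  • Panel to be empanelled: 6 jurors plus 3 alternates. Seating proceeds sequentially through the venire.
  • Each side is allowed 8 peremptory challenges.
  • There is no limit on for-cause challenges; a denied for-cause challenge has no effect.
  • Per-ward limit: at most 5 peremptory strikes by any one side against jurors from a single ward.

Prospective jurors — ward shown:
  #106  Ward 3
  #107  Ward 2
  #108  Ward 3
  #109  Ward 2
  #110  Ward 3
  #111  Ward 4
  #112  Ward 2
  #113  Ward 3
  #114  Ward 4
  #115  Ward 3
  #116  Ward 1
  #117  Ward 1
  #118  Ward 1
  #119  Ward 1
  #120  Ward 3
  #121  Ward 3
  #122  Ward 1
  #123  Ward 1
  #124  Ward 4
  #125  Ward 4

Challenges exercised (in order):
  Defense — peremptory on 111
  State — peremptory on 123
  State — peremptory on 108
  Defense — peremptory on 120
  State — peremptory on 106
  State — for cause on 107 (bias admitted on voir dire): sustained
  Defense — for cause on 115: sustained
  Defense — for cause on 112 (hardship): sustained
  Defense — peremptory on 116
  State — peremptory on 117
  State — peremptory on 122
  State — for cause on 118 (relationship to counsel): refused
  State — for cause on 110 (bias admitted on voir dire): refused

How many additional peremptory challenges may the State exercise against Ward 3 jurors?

3

State peremptories so far: #123, #108, #106, #117, #122 — 5 of 8 used, 3 left overall.
Against Ward 3: #108, #106 — 2 used; per-ward cap 5 leaves 3.
Binding limit: min(3, 3) = 3.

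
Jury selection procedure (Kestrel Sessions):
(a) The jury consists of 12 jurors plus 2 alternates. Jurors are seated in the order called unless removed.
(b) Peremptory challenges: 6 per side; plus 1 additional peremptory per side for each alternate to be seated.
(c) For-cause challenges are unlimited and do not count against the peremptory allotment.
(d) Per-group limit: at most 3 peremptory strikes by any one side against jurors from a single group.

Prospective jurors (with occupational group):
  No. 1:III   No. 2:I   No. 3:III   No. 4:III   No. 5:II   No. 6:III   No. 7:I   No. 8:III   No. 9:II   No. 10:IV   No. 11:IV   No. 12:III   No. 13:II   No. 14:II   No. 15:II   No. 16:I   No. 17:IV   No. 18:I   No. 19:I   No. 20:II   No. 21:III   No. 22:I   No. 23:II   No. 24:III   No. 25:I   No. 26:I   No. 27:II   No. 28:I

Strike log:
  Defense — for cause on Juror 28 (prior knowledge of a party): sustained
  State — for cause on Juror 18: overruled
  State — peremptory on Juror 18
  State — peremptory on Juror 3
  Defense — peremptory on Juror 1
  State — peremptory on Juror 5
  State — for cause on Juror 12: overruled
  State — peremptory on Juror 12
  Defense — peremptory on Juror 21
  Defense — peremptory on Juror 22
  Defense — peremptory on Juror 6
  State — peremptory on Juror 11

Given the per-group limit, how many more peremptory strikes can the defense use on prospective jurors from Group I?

2

Defense peremptories so far: #1, #21, #22, #6 — 4 of 8 used, 4 left overall.
Against Group I: #22 — 1 used; per-group cap 3 leaves 2.
Binding limit: min(4, 2) = 2.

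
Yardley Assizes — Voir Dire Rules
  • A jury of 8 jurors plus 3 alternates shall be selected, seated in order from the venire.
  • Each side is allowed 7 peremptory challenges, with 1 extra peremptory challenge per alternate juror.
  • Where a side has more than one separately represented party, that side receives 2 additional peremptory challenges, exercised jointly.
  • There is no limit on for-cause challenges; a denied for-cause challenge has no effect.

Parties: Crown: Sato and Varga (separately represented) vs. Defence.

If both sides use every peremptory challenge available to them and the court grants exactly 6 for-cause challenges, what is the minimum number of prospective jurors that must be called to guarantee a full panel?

39

Seats to fill: 8 + 3 alternates = 11.
Peremptories — Crown: 7 + 1×3 + 2 = 12; Defence: 7 + 1×3 = 10; total 22.
For-cause removals: 6.
Minimum venire: 11 + 22 + 6 = 39.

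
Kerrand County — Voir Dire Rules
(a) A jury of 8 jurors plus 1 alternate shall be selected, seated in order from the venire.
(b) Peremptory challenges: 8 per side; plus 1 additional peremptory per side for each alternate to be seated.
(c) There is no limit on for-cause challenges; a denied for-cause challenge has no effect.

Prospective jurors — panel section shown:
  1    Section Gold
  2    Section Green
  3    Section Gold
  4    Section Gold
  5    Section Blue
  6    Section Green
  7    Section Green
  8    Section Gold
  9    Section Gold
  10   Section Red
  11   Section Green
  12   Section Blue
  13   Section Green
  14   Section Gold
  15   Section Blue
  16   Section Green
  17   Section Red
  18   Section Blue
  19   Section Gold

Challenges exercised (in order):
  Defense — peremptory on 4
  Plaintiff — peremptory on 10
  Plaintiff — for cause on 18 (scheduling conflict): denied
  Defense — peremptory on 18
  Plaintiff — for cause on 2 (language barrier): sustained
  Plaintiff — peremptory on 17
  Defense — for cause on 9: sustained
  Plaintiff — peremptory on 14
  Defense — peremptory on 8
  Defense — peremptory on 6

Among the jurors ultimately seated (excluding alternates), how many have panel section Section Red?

Removed: #2, #4, #6, #8, #9, #10, #14, #17, #18.
Seated jurors 1–8: #1, #3, #5, #7, #11, #12, #13, #15 (alternates #16 not counted).
None of those are in Section Red → 0.

0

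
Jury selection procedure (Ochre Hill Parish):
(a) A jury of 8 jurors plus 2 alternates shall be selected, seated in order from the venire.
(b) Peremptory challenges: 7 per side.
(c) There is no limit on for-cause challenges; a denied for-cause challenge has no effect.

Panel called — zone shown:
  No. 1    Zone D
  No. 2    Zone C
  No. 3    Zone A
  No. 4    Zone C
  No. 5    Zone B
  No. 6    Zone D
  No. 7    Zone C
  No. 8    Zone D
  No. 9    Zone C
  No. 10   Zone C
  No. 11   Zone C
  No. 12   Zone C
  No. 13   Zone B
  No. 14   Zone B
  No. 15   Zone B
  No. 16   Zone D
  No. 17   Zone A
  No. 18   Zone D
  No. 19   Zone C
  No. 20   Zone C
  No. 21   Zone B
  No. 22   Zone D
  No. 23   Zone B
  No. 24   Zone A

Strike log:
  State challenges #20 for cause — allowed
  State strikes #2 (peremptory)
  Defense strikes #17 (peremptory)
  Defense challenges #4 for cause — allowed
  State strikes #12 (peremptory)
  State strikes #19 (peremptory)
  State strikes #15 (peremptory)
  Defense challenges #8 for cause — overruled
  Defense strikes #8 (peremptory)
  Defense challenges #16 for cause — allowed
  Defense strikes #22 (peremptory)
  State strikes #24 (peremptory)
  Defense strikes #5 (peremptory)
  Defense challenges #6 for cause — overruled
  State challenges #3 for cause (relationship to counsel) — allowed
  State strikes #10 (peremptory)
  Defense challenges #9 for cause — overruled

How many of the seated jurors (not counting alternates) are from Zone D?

3

Removed: #2, #3, #4, #5, #8, #10, #12, #15, #16, #17, #19, #20, #22, #24.
Seated jurors 1–8: #1, #6, #7, #9, #11, #13, #14, #18 (alternates #21, #23 not counted).
Of those, in Zone D: #1, #6, #18 → 3.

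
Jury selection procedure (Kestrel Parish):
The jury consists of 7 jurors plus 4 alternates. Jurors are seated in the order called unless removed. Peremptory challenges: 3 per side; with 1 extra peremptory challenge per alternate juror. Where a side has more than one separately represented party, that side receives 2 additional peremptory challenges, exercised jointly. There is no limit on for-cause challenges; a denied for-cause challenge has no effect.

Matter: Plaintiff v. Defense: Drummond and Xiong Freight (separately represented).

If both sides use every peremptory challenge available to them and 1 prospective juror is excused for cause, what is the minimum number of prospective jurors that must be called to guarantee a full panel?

28

Seats to fill: 7 + 4 alternates = 11.
Peremptories — Plaintiff: 3 + 1×4 = 7; Defense: 3 + 1×4 + 2 = 9; total 16.
For-cause removals: 1.
Minimum venire: 11 + 16 + 1 = 28.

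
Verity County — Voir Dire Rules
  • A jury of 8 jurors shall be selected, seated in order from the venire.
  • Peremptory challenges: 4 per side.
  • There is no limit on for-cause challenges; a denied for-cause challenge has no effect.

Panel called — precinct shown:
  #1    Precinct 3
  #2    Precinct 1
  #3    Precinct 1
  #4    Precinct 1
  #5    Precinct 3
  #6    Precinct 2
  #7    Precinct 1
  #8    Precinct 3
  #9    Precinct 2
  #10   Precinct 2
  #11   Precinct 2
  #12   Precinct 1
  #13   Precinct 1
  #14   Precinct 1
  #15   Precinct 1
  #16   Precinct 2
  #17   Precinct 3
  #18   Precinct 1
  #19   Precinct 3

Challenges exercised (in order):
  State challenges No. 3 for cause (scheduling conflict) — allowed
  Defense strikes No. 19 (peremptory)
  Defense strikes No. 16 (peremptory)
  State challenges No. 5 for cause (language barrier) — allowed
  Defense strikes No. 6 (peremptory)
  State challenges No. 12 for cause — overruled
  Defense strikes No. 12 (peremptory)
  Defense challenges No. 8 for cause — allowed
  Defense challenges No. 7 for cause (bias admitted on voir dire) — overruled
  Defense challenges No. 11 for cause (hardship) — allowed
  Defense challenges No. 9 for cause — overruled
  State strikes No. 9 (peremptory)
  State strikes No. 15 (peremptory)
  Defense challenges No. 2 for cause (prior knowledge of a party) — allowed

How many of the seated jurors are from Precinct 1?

Removed: #2, #3, #5, #6, #8, #9, #11, #12, #15, #16, #19.
Seated jurors 1–8: #1, #4, #7, #10, #13, #14, #17, #18.
Of those, in Precinct 1: #4, #7, #13, #14, #18 → 5.

5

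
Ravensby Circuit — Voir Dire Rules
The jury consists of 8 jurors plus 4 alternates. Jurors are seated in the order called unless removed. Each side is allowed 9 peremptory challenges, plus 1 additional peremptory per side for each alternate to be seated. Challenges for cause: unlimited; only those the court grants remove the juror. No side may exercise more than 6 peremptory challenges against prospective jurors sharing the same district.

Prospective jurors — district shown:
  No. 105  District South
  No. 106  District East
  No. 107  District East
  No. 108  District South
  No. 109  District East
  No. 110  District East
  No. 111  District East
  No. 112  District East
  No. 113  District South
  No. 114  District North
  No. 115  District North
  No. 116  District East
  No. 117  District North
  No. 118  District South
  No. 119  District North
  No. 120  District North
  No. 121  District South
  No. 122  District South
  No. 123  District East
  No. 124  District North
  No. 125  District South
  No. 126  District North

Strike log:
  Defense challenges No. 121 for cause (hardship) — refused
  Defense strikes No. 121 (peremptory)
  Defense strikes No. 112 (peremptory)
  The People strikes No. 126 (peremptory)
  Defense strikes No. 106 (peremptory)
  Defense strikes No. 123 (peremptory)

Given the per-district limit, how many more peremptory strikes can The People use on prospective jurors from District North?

The People peremptories so far: #126 — 1 of 13 used, 12 left overall.
Against District North: #126 — 1 used; per-district cap 6 leaves 5.
Binding limit: min(12, 5) = 5.

5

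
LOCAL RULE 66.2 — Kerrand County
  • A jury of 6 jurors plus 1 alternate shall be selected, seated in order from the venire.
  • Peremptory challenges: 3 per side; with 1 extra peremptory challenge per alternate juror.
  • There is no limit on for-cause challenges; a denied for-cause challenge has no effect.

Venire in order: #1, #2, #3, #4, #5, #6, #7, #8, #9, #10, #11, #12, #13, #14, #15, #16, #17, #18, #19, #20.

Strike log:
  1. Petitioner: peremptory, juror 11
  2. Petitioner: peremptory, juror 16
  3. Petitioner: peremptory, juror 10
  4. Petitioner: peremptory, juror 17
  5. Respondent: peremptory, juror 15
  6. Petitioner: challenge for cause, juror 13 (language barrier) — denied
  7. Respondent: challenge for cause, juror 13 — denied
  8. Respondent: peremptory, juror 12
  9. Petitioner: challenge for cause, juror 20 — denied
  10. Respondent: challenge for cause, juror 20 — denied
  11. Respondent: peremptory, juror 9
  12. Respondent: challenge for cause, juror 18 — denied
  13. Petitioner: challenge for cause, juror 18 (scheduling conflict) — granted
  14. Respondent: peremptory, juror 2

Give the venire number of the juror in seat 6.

7

Removed: #2, #9, #10, #11, #12, #15, #16, #17, #18. (#13, #20 stay — for-cause denied.)
Seating in order: seats 1–6 → #1, #3, #4, #5, #6, #7; alternates → #8.
So seat 6 is #7.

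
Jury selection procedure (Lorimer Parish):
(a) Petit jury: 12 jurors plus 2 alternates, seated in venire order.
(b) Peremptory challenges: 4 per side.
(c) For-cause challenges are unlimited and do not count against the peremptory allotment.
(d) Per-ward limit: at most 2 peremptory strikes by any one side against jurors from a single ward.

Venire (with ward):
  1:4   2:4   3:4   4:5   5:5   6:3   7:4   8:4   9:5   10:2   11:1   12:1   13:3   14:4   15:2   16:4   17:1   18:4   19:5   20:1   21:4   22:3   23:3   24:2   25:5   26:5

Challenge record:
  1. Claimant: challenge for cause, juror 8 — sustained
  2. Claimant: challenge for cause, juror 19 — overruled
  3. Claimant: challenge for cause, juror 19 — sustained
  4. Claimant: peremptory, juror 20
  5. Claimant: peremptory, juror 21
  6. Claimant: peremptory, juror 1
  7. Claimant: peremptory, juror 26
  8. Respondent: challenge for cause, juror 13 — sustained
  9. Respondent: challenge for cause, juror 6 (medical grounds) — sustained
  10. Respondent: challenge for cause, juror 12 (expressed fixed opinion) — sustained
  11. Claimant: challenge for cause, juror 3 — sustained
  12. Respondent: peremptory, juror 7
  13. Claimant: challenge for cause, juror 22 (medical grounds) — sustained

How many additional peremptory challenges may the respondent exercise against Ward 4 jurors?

1

Respondent peremptories so far: #7 — 1 of 4 used, 3 left overall.
Against Ward 4: #7 — 1 used; per-ward cap 2 leaves 1.
Binding limit: min(3, 1) = 1.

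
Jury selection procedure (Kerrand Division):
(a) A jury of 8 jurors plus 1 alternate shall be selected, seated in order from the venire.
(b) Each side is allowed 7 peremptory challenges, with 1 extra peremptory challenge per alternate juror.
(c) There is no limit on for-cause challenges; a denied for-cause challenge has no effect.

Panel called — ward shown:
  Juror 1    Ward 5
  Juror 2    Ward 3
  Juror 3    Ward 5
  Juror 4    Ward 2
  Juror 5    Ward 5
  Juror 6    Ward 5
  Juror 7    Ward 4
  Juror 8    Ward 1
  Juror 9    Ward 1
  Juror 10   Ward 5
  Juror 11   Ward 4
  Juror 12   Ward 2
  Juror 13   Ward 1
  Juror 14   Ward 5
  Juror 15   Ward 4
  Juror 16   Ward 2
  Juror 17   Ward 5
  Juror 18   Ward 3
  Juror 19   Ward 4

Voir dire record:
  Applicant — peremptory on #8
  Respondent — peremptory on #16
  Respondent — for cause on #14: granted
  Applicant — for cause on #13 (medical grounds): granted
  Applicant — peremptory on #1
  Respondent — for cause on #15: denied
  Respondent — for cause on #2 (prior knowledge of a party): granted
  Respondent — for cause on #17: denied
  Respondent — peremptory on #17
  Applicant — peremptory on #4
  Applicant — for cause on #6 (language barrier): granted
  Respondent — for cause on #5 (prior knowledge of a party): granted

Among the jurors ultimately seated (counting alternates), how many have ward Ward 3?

Removed: #1, #2, #4, #5, #6, #8, #13, #14, #16, #17.
Seated (9 incl. alternates): #3, #7, #9, #10, #11, #12, #15, #18, #19.
Of those, in Ward 3: #18 → 1.

1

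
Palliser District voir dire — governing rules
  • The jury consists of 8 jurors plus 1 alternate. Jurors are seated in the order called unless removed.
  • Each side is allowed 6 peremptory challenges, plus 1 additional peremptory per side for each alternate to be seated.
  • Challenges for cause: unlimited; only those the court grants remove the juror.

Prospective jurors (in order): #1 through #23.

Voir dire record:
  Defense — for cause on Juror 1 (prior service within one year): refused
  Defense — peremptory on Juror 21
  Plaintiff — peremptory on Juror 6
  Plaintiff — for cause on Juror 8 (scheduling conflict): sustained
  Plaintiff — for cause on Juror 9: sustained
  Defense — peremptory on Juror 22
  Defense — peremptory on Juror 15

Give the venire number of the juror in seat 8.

11

Removed: #6, #8, #9, #15, #21, #22. (#1 stays — for-cause denied.)
Filling seats in venire order through position 8: #1, #2, #3, #4, #5, #7, #10, #11.
So seat 8 is #11.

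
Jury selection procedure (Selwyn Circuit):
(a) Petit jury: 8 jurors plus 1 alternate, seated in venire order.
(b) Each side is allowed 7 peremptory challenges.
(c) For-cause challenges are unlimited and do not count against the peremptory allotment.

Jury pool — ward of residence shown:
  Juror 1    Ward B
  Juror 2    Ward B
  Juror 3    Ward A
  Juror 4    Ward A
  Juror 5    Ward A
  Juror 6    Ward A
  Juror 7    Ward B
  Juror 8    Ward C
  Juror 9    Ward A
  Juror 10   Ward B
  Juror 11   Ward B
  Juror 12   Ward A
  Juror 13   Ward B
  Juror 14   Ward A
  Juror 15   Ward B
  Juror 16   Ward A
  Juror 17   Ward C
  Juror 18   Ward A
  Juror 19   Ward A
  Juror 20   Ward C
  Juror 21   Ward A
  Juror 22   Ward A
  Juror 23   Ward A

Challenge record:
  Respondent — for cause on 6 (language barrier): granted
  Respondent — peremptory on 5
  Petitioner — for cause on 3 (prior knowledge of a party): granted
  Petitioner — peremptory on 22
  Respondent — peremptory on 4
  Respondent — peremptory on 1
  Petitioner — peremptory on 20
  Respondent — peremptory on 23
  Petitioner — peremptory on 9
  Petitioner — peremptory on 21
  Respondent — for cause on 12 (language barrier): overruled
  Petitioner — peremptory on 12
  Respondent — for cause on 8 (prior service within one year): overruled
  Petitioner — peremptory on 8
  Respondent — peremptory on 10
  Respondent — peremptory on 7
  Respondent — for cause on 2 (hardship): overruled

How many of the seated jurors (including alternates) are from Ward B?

Removed: #1, #3, #4, #5, #6, #7, #8, #9, #10, #12, #20, #21, #22, #23.
Seated (9 incl. alternates): #2, #11, #13, #14, #15, #16, #17, #18, #19.
Of those, in Ward B: #2, #11, #13, #15 → 4.

4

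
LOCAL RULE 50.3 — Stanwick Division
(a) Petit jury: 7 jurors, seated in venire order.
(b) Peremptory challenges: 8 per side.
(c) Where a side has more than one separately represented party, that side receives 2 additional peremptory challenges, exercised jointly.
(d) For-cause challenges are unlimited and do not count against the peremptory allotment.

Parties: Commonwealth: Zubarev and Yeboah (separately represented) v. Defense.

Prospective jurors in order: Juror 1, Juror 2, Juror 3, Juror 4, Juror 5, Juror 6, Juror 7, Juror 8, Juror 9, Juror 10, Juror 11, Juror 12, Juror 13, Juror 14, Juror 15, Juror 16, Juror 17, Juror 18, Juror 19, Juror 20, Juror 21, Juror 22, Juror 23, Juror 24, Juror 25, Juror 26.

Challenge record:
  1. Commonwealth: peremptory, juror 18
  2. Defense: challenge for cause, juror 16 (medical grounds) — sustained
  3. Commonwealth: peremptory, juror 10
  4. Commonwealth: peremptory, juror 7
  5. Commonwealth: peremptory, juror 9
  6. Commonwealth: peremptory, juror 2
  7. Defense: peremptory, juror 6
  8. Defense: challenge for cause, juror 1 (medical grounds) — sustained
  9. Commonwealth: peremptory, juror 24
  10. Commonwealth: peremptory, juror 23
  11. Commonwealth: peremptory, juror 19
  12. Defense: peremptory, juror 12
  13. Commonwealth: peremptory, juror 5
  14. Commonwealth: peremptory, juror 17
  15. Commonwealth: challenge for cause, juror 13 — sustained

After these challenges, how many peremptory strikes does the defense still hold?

6

Defense allotment: 8.
Defense peremptories used: #6, #12 — 2 (for-cause on #16, #1 don't count).
Remaining: 8 − 2 = 6.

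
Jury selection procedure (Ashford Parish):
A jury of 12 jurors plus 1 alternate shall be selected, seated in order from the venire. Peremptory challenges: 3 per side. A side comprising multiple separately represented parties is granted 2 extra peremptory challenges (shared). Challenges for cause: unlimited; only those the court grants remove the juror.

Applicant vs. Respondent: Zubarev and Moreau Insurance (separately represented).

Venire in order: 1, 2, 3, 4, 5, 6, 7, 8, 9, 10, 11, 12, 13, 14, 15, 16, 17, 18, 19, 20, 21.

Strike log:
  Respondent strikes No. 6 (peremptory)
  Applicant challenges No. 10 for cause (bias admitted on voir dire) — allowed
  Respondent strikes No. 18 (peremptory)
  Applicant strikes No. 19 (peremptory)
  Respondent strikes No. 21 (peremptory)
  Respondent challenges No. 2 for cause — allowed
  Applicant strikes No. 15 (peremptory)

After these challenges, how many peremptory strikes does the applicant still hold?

1

Applicant allotment: 3.
Applicant peremptories used: #19, #15 — 2 (the for-cause on #10 doesn't count).
Remaining: 3 − 2 = 1.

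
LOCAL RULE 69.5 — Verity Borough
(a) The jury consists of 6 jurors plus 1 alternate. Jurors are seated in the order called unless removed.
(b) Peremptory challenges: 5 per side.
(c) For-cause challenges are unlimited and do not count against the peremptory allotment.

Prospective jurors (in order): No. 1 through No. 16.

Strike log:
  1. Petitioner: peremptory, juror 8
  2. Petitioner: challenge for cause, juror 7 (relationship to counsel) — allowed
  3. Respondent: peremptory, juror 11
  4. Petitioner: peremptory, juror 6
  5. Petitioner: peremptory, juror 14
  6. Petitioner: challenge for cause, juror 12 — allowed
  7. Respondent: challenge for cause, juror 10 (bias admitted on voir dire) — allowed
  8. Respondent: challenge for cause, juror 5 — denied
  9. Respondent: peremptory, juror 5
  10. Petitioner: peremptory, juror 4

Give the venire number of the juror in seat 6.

Removed: #4, #5, #6, #7, #8, #10, #11, #12, #14.
Seating in order: seats 1–6 → #1, #2, #3, #9, #13, #15; alternates → #16.
So seat 6 is #15.

15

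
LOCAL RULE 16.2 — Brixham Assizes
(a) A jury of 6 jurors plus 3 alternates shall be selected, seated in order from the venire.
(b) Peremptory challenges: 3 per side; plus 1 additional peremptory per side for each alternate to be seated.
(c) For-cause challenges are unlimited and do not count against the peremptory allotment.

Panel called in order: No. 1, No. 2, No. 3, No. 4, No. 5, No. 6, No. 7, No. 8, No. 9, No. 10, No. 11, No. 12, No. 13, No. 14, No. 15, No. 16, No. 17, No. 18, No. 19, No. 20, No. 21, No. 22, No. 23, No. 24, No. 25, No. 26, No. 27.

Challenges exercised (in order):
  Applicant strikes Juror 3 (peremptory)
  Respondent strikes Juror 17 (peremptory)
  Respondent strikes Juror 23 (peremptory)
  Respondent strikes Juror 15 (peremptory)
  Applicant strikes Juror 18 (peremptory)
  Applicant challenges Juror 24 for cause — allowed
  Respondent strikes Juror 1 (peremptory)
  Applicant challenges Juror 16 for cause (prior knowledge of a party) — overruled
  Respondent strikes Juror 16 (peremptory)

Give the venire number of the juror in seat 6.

Removed: #1, #3, #15, #16, #17, #18, #23, #24.
Filling seats in venire order through position 6: #2, #4, #5, #6, #7, #8.
So seat 6 is #8.

8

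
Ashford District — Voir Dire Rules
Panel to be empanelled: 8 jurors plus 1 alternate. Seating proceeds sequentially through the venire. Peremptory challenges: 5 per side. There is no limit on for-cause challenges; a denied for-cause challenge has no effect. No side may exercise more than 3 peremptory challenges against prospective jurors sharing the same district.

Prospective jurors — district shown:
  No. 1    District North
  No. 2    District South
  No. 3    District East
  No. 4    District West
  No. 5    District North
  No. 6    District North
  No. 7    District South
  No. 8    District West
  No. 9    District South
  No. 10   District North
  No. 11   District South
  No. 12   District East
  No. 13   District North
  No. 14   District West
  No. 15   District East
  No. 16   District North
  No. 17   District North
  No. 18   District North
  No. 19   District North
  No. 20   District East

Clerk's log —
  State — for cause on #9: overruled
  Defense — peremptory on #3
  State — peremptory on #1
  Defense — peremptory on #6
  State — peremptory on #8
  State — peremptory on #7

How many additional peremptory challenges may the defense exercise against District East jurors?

Defense peremptories so far: #3, #6 — 2 of 5 used, 3 left overall.
Against District East: #3 — 1 used; per-district cap 3 leaves 2.
Binding limit: min(3, 2) = 2.

2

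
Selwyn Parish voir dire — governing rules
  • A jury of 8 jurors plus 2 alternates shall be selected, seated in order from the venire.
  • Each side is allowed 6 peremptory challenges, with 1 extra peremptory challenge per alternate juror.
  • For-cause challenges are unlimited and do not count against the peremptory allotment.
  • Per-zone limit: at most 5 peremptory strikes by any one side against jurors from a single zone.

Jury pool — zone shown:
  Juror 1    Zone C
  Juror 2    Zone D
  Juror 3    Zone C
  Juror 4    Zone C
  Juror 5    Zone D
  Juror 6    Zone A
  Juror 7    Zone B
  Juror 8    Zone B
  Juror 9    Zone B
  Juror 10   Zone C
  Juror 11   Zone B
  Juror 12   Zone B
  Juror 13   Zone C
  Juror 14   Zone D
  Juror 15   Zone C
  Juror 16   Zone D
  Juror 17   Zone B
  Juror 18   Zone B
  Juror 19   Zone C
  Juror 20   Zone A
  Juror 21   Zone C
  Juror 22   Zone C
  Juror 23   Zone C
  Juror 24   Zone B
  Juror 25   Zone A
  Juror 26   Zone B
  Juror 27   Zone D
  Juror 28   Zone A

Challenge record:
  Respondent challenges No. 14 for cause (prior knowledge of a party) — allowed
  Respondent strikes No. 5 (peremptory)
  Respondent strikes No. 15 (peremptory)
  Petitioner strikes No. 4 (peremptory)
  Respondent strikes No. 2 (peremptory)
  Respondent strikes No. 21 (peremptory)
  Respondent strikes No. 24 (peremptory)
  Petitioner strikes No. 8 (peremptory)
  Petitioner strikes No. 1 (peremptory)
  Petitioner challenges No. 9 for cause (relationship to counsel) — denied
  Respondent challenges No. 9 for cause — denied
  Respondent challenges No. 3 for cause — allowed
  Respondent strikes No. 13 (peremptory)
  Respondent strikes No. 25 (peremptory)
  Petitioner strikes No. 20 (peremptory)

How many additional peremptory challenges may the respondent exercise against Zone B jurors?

1

Respondent peremptories so far: #5, #15, #2, #21, #24, #13, #25 — 7 of 8 used, 1 left overall.
Against Zone B: #24 — 1 used; per-zone cap 5 leaves 4.
Binding limit: min(1, 4) = 1.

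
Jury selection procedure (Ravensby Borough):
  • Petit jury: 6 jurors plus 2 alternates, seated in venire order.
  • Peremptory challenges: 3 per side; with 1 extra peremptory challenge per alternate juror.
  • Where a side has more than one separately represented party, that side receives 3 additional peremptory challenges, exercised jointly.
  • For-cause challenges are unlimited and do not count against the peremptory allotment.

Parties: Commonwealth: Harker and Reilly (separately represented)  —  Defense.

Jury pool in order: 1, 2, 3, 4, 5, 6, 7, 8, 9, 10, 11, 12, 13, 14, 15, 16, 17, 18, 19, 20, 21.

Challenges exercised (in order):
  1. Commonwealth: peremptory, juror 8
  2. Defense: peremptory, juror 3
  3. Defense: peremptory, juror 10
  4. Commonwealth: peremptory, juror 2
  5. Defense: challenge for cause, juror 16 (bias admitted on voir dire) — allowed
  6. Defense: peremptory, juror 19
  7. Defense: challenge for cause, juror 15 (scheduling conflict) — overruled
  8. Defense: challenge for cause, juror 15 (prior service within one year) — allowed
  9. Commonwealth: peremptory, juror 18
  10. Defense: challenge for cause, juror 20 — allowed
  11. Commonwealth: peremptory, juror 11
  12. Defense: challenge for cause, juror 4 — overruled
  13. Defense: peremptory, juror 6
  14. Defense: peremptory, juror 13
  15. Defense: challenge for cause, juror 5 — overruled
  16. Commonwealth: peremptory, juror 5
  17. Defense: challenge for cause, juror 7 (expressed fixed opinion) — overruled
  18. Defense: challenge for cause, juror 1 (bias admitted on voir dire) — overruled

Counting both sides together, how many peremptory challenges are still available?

3

Commonwealth allotment: 3 base + 1 × 2 alternates + 3 multi-party = 8. Defense allotment: 3 base + 1 × 2 alternates = 5.
Commonwealth peremptories used: #8, #2, #18, #11, #5 — 5.
Defense peremptories used: #3, #10, #19, #6, #13 — 5 (for-cause on #16, #15, #15, #20, #4, #5, #7, #1 don't count).
Remaining: (8 − 5) + (5 − 5) = 3.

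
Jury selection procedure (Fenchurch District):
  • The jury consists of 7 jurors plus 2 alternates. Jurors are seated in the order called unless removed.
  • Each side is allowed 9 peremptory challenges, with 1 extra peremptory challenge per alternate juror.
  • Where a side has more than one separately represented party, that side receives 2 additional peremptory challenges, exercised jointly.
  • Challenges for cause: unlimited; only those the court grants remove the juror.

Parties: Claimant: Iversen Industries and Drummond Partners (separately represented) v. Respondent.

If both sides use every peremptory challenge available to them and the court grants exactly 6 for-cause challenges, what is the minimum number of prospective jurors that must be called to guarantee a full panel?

39

Seats to fill: 7 + 2 alternates = 9.
Peremptories — Claimant: 9 + 1×2 + 2 = 13; Respondent: 9 + 1×2 = 11; total 24.
For-cause removals: 6.
Minimum venire: 9 + 24 + 6 = 39.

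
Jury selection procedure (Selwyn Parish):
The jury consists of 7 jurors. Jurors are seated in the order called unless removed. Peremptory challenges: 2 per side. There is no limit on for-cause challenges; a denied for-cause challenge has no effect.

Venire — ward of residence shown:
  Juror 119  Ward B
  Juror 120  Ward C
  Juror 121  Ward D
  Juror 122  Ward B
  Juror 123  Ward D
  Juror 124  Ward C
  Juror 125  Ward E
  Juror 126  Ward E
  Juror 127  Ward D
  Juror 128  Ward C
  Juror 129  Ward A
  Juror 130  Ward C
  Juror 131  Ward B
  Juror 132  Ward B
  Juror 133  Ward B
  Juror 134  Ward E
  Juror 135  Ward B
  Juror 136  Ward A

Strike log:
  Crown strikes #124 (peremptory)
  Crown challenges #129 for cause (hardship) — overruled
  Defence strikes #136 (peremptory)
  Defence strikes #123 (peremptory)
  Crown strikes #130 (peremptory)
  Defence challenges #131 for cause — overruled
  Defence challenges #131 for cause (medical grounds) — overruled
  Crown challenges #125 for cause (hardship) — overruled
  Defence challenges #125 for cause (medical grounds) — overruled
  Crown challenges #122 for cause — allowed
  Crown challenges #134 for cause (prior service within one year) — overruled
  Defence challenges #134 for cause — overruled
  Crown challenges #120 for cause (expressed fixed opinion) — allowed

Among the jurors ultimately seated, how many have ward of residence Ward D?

Removed: #120, #122, #123, #124, #130, #136.
Seated jurors 1–7: #119, #121, #125, #126, #127, #128, #129.
Of those, in Ward D: #121, #127 → 2.

2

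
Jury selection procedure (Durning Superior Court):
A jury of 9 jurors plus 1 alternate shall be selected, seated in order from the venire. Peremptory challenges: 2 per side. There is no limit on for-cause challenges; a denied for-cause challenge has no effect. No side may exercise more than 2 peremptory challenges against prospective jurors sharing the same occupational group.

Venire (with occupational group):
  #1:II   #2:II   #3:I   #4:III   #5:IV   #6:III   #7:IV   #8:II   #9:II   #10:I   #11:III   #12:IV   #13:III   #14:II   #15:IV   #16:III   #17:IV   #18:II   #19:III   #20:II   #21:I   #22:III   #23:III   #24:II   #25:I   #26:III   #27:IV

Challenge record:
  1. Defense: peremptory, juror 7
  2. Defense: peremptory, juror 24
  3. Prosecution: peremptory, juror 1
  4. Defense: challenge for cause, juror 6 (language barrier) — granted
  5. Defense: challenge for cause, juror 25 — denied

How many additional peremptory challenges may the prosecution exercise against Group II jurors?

1

Prosecution peremptories so far: #1 — 1 of 2 used, 1 left overall.
Against Group II: #1 — 1 used; per-group cap 2 leaves 1.
Binding limit: min(1, 1) = 1.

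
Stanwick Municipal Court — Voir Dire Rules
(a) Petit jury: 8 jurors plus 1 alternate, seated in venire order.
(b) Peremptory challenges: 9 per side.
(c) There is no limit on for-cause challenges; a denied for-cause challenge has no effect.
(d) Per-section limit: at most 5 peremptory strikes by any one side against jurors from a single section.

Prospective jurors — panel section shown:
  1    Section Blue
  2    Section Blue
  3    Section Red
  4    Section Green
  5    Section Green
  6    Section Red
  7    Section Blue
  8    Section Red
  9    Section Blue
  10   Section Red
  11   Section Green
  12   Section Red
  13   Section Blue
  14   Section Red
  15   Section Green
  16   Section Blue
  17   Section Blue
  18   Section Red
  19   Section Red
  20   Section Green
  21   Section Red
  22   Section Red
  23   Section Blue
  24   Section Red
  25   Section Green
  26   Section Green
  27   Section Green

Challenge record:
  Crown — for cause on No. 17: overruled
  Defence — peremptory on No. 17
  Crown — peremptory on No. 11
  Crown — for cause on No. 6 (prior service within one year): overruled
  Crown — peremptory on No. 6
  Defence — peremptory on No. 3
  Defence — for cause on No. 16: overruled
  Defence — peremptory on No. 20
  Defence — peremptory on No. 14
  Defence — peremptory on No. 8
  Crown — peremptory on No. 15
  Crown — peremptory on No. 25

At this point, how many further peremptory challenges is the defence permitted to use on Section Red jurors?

Defence peremptories so far: #17, #3, #20, #14, #8 — 5 of 9 used, 4 left overall.
Against Section Red: #3, #14, #8 — 3 used; per-section cap 5 leaves 2.
Binding limit: min(4, 2) = 2.

2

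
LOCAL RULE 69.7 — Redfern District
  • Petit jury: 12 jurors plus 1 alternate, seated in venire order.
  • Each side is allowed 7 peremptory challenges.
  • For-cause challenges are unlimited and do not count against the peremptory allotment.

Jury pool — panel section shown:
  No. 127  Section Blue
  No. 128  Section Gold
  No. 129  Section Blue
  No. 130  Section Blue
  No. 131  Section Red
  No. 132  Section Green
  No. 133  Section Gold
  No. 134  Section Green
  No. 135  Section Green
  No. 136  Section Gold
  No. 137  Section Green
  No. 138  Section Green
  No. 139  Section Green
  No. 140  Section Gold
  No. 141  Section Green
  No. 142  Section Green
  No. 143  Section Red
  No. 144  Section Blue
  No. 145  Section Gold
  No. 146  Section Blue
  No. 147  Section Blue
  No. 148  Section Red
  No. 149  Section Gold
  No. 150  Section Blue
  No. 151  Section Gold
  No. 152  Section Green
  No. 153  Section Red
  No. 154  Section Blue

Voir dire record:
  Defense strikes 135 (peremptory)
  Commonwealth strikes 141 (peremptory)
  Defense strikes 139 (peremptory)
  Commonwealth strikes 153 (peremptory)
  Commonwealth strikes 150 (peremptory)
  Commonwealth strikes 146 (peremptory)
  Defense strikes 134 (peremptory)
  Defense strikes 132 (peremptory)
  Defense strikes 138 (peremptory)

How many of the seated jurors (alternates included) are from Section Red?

2

Removed: #132, #134, #135, #138, #139, #141, #146, #150, #153.
Seated (13 incl. alternates): #127, #128, #129, #130, #131, #133, #136, #137, #140, #142, #143, #144, #145.
Of those, in Section Red: #131, #143 → 2.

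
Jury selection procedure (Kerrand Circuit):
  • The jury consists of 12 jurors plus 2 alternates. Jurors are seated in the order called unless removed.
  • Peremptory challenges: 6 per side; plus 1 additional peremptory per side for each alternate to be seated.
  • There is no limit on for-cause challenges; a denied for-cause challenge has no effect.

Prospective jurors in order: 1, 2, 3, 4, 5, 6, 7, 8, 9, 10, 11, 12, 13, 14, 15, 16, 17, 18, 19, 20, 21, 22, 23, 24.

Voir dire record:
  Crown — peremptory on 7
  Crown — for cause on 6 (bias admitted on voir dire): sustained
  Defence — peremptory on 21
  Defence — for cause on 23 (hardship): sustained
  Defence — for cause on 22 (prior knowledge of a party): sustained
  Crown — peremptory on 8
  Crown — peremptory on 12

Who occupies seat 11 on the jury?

15

Removed: #6, #7, #8, #12, #21, #22, #23.
Filling seats in venire order through position 11: #1, #2, #3, #4, #5, #9, #10, #11, #13, #14, #15.
So seat 11 is #15.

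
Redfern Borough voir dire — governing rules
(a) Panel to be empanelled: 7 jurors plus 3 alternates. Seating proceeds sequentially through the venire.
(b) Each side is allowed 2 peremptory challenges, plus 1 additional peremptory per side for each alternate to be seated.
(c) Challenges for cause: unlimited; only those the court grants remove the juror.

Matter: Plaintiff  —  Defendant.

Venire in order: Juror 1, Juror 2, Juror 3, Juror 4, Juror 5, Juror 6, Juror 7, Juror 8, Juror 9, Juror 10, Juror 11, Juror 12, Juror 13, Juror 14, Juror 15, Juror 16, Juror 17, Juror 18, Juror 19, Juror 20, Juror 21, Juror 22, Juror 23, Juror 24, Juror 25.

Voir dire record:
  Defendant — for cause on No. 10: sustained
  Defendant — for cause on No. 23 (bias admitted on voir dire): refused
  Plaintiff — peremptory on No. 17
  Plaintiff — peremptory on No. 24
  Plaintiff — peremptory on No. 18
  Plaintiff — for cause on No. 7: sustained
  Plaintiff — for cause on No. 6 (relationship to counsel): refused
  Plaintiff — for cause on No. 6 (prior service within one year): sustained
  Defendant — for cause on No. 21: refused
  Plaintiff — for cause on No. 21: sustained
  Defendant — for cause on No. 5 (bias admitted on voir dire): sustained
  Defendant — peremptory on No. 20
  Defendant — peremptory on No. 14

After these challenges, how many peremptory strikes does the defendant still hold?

3

Defendant allotment: 2 base + 1 × 3 alternates = 5.
Defendant peremptories used: #20, #14 — 2 (for-cause on #10, #23, #21, #5 don't count).
Remaining: 5 − 2 = 3.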